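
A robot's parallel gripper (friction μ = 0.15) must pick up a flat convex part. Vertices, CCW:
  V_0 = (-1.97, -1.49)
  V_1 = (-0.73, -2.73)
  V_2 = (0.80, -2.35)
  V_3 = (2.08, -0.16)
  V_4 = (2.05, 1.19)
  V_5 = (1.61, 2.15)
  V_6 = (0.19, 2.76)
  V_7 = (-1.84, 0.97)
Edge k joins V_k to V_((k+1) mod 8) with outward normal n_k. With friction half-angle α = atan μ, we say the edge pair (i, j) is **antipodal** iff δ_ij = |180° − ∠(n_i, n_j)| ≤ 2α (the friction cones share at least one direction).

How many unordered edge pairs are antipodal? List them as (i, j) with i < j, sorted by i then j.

count = 1; pairs: (3,7)

α = atan 0.15 = 8.53°;  2α = 17.06°
n_0 = (-0.7071, -0.7071)
n_1 = (+0.2410, -0.9705)
n_2 = (+0.8633, -0.5046)
n_3 = (+0.9998, +0.0222)
n_4 = (+0.9091, +0.4167)
n_5 = (+0.3947, +0.9188)
n_6 = (-0.6614, +0.7501)
n_7 = (-0.9986, +0.0528)
  (0,1): δ = 121.05°  ·
  (0,2): δ = 75.31°  ·
  (0,3): δ = 43.73°  ·
  (0,4): δ = 20.38°  ·
  (0,5): δ = 21.75°  ·
  (0,6): δ = 86.40°  ·
  (0,7): δ = 131.97°  ·
  (1,2): δ = 134.25°  ·
  (1,3): δ = 102.68°  ·
  (1,4): δ = 79.32°  ·
  (1,5): δ = 37.20°  ·
  (1,6): δ = 27.46°  ·
  (1,7): δ = 73.03°  ·
  (2,3): δ = 148.42°  ·
  (2,4): δ = 125.07°  ·
  (2,5): δ = 82.94°  ·
  (2,6): δ = 18.29°  ·
  (2,7): δ = 27.28°  ·
  (3,4): δ = 156.65°  ·
  (3,5): δ = 114.52°  ·
  (3,6): δ = 49.87°  ·
  (3,7): δ = 4.30°  ✓
  (4,5): δ = 137.87°  ·
  (4,6): δ = 73.22°  ·
  (4,7): δ = 27.65°  ·
  (5,6): δ = 115.35°  ·
  (5,7): δ = 69.78°  ·
  (6,7): δ = 134.43°  ·
antipodal pairs: 1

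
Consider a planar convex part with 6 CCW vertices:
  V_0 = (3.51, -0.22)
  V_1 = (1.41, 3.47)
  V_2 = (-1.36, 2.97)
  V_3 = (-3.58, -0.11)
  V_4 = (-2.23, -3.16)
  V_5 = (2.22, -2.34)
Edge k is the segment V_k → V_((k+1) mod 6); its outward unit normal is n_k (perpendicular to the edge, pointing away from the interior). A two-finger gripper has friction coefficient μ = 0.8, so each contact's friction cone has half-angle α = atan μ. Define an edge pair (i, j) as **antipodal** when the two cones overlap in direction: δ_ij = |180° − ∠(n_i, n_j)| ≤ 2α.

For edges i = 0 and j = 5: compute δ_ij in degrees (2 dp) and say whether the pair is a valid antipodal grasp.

α = atan 0.8 = 38.66°;  2α = 77.32°
edge 0: e_0 = (-2.10, +3.69);  n_0 = (+0.8691, +0.4946)
edge 5: e_5 = (+1.29, +2.12);  n_5 = (+0.8543, -0.5198)
∠(n_0, n_5) = 60.96°
δ = |180° − 60.96°| = 119.04°
119.04° > 2α = 77.32°  →  invalid

δ = 119.04°, invalid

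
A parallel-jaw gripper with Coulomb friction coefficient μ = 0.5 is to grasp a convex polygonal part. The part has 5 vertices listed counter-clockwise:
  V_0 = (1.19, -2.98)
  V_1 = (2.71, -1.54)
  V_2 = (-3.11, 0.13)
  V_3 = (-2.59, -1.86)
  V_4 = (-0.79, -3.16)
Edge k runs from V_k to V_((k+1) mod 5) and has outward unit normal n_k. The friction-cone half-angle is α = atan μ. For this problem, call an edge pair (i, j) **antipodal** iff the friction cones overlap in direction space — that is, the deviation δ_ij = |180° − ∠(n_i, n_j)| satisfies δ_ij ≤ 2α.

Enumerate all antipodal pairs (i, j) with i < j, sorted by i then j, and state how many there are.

count = 2; pairs: (1,3), (1,4)

α = atan 0.5 = 26.57°;  2α = 53.13°
n_0 = (+0.6877, -0.7260)
n_1 = (+0.2758, +0.9612)
n_2 = (-0.9675, -0.2528)
n_3 = (-0.5855, -0.8107)
n_4 = (+0.0905, -0.9959)
  (0,1): δ = 59.46°  ·
  (0,2): δ = 61.19°  ·
  (0,3): δ = 100.71°  ·
  (0,4): δ = 141.74°  ·
  (1,2): δ = 59.35°  ·
  (1,3): δ = 19.83°  ✓
  (1,4): δ = 21.20°  ✓
  (2,3): δ = 140.48°  ·
  (2,4): δ = 99.45°  ·
  (3,4): δ = 138.97°  ·
antipodal pairs: 2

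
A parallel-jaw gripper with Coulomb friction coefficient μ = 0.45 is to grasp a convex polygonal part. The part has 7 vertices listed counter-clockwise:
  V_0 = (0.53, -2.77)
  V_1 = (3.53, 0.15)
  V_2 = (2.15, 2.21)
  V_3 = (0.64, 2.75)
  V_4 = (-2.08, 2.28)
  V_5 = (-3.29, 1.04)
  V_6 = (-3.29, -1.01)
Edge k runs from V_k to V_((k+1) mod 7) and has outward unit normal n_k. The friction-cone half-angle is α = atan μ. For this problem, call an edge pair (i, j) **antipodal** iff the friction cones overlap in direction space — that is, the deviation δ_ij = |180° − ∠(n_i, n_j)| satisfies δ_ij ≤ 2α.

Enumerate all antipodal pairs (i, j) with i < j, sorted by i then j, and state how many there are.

count = 7; pairs: (0,3), (0,4), (0,5), (1,5), (1,6), (2,6), (3,6)

α = atan 0.45 = 24.23°;  2α = 48.46°
n_0 = (+0.6975, -0.7166)
n_1 = (+0.8308, +0.5566)
n_2 = (+0.3367, +0.9416)
n_3 = (-0.1703, +0.9854)
n_4 = (-0.7157, +0.6984)
n_5 = (-1.0000, -0.0000)
n_6 = (-0.4185, -0.9082)
  (0,1): δ = 100.41°  ·
  (0,2): δ = 63.90°  ·
  (0,3): δ = 34.42°  ✓
  (0,4): δ = 1.48°  ✓
  (0,5): δ = 45.77°  ✓
  (0,6): δ = 111.04°  ·
  (1,2): δ = 143.50°  ·
  (1,3): δ = 114.01°  ·
  (1,4): δ = 78.12°  ·
  (1,5): δ = 33.82°  ✓
  (1,6): δ = 31.44°  ✓
  (2,3): δ = 150.52°  ·
  (2,4): δ = 114.62°  ·
  (2,5): δ = 70.32°  ·
  (2,6): δ = 5.06°  ✓
  (3,4): δ = 144.10°  ·
  (3,5): δ = 99.80°  ·
  (3,6): δ = 34.54°  ✓
  (4,5): δ = 135.70°  ·
  (4,6): δ = 70.44°  ·
  (5,6): δ = 114.74°  ·
antipodal pairs: 7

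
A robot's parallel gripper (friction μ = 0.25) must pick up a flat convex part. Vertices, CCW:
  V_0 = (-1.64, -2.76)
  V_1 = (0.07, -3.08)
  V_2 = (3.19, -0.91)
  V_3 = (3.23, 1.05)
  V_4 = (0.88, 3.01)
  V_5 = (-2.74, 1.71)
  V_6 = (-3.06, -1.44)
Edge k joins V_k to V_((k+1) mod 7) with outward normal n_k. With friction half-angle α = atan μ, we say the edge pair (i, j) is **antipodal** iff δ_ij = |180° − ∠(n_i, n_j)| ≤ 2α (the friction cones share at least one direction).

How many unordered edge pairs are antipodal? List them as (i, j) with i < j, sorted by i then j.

count = 3; pairs: (1,4), (2,5), (3,6)

α = atan 0.25 = 14.04°;  2α = 28.07°
n_0 = (-0.1839, -0.9829)
n_1 = (+0.5710, -0.8210)
n_2 = (+0.9998, -0.0204)
n_3 = (+0.6405, +0.7680)
n_4 = (-0.3380, +0.9412)
n_5 = (-0.9949, +0.1011)
n_6 = (-0.6808, -0.7324)
  (0,1): δ = 134.58°  ·
  (0,2): δ = 80.57°  ·
  (0,3): δ = 29.23°  ·
  (0,4): δ = 30.35°  ·
  (0,5): δ = 94.80°  ·
  (0,6): δ = 147.69°  ·
  (1,2): δ = 125.99°  ·
  (1,3): δ = 74.65°  ·
  (1,4): δ = 15.07°  ✓
  (1,5): δ = 49.38°  ·
  (1,6): δ = 102.27°  ·
  (2,3): δ = 128.66°  ·
  (2,4): δ = 69.08°  ·
  (2,5): δ = 4.63°  ✓
  (2,6): δ = 48.26°  ·
  (3,4): δ = 120.42°  ·
  (3,5): δ = 55.97°  ·
  (3,6): δ = 3.08°  ✓
  (4,5): δ = 115.55°  ·
  (4,6): δ = 62.66°  ·
  (5,6): δ = 127.11°  ·
antipodal pairs: 3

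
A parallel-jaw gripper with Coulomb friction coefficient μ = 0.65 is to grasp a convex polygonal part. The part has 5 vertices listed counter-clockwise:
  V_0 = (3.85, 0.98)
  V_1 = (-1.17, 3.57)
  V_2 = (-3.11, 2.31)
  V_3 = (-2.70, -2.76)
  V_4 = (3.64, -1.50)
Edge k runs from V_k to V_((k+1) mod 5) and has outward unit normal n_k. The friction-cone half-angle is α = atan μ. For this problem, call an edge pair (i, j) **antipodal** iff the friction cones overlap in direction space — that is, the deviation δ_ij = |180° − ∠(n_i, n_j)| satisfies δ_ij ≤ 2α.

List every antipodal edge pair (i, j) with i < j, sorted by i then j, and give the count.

count = 5; pairs: (0,2), (0,3), (1,3), (1,4), (2,4)

α = atan 0.65 = 33.02°;  2α = 66.05°
n_0 = (+0.4585, +0.8887)
n_1 = (-0.5447, +0.8386)
n_2 = (-0.9967, -0.0806)
n_3 = (+0.1949, -0.9808)
n_4 = (+0.9964, -0.0844)
  (0,1): δ = 119.71°  ·
  (0,2): δ = 58.09°  ✓
  (0,3): δ = 38.53°  ✓
  (0,4): δ = 112.45°  ·
  (1,2): δ = 118.38°  ·
  (1,3): δ = 21.76°  ✓
  (1,4): δ = 52.16°  ✓
  (2,3): δ = 83.38°  ·
  (2,4): δ = 9.46°  ✓
  (3,4): δ = 106.08°  ·
antipodal pairs: 5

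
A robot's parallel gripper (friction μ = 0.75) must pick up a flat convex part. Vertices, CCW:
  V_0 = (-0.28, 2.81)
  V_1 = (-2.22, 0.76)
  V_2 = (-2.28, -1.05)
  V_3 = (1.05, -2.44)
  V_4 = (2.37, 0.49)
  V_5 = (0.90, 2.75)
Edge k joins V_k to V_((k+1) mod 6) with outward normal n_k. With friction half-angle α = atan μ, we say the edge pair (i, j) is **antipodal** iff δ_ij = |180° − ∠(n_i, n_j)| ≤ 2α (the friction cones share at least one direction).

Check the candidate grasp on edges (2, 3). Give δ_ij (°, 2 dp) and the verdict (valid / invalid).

δ = 91.60°, invalid

α = atan 0.75 = 36.87°;  2α = 73.74°
edge 2: e_2 = (+3.33, -1.39);  n_2 = (-0.3852, -0.9228)
edge 3: e_3 = (+1.32, +2.93);  n_3 = (+0.9117, -0.4108)
∠(n_2, n_3) = 88.40°
δ = |180° − 88.40°| = 91.60°
91.60° > 2α = 73.74°  →  invalid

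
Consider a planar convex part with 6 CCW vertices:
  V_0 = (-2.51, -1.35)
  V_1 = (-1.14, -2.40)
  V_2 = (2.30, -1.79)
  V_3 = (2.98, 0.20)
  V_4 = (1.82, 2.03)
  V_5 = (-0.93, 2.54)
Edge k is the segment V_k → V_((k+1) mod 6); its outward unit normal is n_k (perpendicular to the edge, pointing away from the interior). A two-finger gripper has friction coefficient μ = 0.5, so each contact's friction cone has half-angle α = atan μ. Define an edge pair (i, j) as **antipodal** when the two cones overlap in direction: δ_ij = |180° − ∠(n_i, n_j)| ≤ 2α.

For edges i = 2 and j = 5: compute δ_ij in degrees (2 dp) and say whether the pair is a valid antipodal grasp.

δ = 3.24°, valid

α = atan 0.5 = 26.57°;  2α = 53.13°
edge 2: e_2 = (+0.68, +1.99);  n_2 = (+0.9463, -0.3234)
edge 5: e_5 = (-1.58, -3.89);  n_5 = (-0.9265, +0.3763)
∠(n_2, n_5) = 176.76°
δ = |180° − 176.76°| = 3.24°
3.24° ≤ 2α = 53.13°  →  valid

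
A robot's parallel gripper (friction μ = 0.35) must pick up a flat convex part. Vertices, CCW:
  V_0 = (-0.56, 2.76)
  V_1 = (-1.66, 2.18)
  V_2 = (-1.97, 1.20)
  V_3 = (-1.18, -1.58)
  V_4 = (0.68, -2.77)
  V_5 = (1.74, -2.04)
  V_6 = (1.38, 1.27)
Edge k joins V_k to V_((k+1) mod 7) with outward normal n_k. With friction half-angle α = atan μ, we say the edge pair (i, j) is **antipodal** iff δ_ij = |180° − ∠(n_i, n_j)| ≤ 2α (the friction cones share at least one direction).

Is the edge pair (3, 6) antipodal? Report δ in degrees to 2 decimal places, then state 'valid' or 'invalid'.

δ = 4.92°, valid

α = atan 0.35 = 19.29°;  2α = 38.58°
edge 3: e_3 = (+1.86, -1.19);  n_3 = (-0.5389, -0.8424)
edge 6: e_6 = (-1.94, +1.49);  n_6 = (+0.6091, +0.7931)
∠(n_3, n_6) = 175.08°
δ = |180° − 175.08°| = 4.92°
4.92° ≤ 2α = 38.58°  →  valid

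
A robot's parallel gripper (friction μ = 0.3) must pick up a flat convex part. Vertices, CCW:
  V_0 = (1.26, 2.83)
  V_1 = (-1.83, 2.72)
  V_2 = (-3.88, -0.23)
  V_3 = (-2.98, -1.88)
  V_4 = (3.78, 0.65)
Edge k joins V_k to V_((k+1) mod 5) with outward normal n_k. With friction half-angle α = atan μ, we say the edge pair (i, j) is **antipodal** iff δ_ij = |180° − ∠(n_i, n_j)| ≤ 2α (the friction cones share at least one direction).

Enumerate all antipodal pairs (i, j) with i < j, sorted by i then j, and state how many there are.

count = 2; pairs: (0,3), (2,4)

α = atan 0.3 = 16.70°;  2α = 33.40°
n_0 = (-0.0356, +0.9994)
n_1 = (-0.8212, +0.5707)
n_2 = (-0.8779, -0.4789)
n_3 = (+0.3505, -0.9366)
n_4 = (+0.6542, +0.7563)
  (0,1): δ = 126.83°  ·
  (0,2): δ = 63.43°  ·
  (0,3): δ = 18.48°  ✓
  (0,4): δ = 137.10°  ·
  (1,2): δ = 116.59°  ·
  (1,3): δ = 34.69°  ·
  (1,4): δ = 83.93°  ·
  (2,3): δ = 98.09°  ·
  (2,4): δ = 20.53°  ✓
  (3,4): δ = 61.38°  ·
antipodal pairs: 2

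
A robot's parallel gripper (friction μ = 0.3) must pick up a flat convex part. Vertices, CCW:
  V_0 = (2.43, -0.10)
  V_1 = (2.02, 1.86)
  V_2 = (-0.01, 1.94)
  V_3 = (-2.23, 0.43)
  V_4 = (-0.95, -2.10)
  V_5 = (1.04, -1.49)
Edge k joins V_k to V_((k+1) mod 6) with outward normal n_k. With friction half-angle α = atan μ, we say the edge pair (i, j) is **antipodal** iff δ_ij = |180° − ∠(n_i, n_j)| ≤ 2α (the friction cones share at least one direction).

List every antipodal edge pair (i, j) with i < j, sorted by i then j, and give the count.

α = atan 0.3 = 16.70°;  2α = 33.40°
n_0 = (+0.9788, +0.2048)
n_1 = (+0.0394, +0.9992)
n_2 = (-0.5624, +0.8269)
n_3 = (-0.8923, -0.4514)
n_4 = (+0.2931, -0.9561)
n_5 = (+0.7071, -0.7071)
  (0,1): δ = 104.07°  ·
  (0,2): δ = 67.59°  ·
  (0,3): δ = 15.02°  ✓
  (0,4): δ = 95.23°  ·
  (0,5): δ = 123.19°  ·
  (1,2): δ = 143.52°  ·
  (1,3): δ = 60.91°  ·
  (1,4): δ = 19.30°  ✓
  (1,5): δ = 47.26°  ·
  (2,3): δ = 97.39°  ·
  (2,4): δ = 17.18°  ✓
  (2,5): δ = 10.78°  ✓
  (3,4): δ = 99.79°  ·
  (3,5): δ = 71.84°  ·
  (4,5): δ = 152.04°  ·
antipodal pairs: 4

count = 4; pairs: (0,3), (1,4), (2,4), (2,5)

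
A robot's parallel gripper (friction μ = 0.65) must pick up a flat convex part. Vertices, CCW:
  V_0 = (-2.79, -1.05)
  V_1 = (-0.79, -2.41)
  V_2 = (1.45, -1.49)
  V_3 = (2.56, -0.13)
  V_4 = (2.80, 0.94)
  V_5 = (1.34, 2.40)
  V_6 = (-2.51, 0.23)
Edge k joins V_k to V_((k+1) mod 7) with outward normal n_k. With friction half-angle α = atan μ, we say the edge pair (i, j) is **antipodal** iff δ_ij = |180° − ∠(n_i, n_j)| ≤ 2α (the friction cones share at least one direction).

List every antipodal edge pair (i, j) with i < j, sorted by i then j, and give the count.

α = atan 0.65 = 33.02°;  2α = 66.05°
n_0 = (-0.5623, -0.8269)
n_1 = (+0.3799, -0.9250)
n_2 = (+0.7747, -0.6323)
n_3 = (+0.9758, -0.2189)
n_4 = (+0.7071, +0.7071)
n_5 = (-0.4910, +0.8712)
n_6 = (-0.9769, +0.2137)
  (0,1): δ = 123.46°  ·
  (0,2): δ = 95.00°  ·
  (0,3): δ = 68.43°  ·
  (0,4): δ = 10.78°  ✓
  (0,5): δ = 63.62°  ✓
  (0,6): δ = 111.88°  ·
  (1,2): δ = 151.55°  ·
  (1,3): δ = 124.97°  ·
  (1,4): δ = 67.33°  ·
  (1,5): δ = 7.08°  ✓
  (1,6): δ = 55.33°  ✓
  (2,3): δ = 153.42°  ·
  (2,4): δ = 95.78°  ·
  (2,5): δ = 21.37°  ✓
  (2,6): δ = 26.88°  ✓
  (3,4): δ = 122.36°  ·
  (3,5): δ = 47.95°  ✓
  (3,6): δ = 0.30°  ✓
  (4,5): δ = 105.59°  ·
  (4,6): δ = 57.34°  ✓
  (5,6): δ = 131.75°  ·
antipodal pairs: 9

count = 9; pairs: (0,4), (0,5), (1,5), (1,6), (2,5), (2,6), (3,5), (3,6), (4,6)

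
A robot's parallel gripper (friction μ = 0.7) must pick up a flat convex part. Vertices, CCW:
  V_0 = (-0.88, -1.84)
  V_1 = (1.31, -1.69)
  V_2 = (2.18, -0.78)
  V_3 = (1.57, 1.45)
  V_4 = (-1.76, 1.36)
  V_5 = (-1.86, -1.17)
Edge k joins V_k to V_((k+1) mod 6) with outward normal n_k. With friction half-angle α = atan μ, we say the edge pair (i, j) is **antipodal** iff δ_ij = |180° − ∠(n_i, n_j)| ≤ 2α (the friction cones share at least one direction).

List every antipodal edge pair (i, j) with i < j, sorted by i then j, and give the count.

count = 6; pairs: (0,3), (1,3), (1,4), (2,4), (2,5), (3,5)

α = atan 0.7 = 34.99°;  2α = 69.98°
n_0 = (+0.0683, -0.9977)
n_1 = (+0.7228, -0.6910)
n_2 = (+0.9646, +0.2638)
n_3 = (-0.0270, +0.9996)
n_4 = (-0.9992, +0.0395)
n_5 = (-0.5644, -0.8255)
  (0,1): δ = 137.63°  ·
  (0,2): δ = 78.62°  ·
  (0,3): δ = 2.37°  ✓
  (0,4): δ = 83.82°  ·
  (0,5): δ = 141.72°  ·
  (1,2): δ = 120.99°  ·
  (1,3): δ = 44.74°  ✓
  (1,4): δ = 41.45°  ✓
  (1,5): δ = 99.35°  ·
  (2,3): δ = 103.75°  ·
  (2,4): δ = 17.56°  ✓
  (2,5): δ = 40.34°  ✓
  (3,4): δ = 93.81°  ·
  (3,5): δ = 35.91°  ✓
  (4,5): δ = 122.10°  ·
antipodal pairs: 6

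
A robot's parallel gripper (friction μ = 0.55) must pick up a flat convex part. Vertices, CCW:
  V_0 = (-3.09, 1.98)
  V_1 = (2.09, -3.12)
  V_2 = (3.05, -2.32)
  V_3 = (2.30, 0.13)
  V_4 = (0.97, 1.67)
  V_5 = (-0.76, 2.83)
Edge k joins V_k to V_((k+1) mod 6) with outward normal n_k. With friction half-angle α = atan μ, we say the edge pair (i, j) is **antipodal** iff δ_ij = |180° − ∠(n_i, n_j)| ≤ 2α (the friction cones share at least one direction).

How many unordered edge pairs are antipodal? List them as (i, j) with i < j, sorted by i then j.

count = 4; pairs: (0,2), (0,3), (0,4), (1,5)

α = atan 0.55 = 28.81°;  2α = 57.62°
n_0 = (-0.7016, -0.7126)
n_1 = (+0.6402, -0.7682)
n_2 = (+0.9562, +0.2927)
n_3 = (+0.7568, +0.6536)
n_4 = (+0.5569, +0.8306)
n_5 = (-0.3427, +0.9394)
  (0,1): δ = 95.64°  ·
  (0,2): δ = 28.43°  ✓
  (0,3): δ = 4.63°  ✓
  (0,4): δ = 10.71°  ✓
  (0,5): δ = 64.60°  ·
  (1,2): δ = 112.79°  ·
  (1,3): δ = 88.99°  ·
  (1,4): δ = 73.65°  ·
  (1,5): δ = 19.76°  ✓
  (2,3): δ = 156.21°  ·
  (2,4): δ = 140.86°  ·
  (2,5): δ = 86.98°  ·
  (3,4): δ = 164.66°  ·
  (3,5): δ = 110.77°  ·
  (4,5): δ = 126.12°  ·
antipodal pairs: 4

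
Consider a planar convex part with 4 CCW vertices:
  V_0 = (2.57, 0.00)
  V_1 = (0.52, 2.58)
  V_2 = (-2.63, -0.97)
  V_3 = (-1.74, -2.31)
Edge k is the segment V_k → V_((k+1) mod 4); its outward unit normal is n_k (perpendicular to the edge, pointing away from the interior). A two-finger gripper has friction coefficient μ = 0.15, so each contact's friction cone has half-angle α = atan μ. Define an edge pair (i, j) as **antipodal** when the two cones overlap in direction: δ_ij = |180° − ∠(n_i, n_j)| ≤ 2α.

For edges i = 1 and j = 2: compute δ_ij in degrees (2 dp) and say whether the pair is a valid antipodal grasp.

δ = 104.83°, invalid

α = atan 0.15 = 8.53°;  2α = 17.06°
edge 1: e_1 = (-3.15, -3.55);  n_1 = (-0.7480, +0.6637)
edge 2: e_2 = (+0.89, -1.34);  n_2 = (-0.8330, -0.5533)
∠(n_1, n_2) = 75.17°
δ = |180° − 75.17°| = 104.83°
104.83° > 2α = 17.06°  →  invalid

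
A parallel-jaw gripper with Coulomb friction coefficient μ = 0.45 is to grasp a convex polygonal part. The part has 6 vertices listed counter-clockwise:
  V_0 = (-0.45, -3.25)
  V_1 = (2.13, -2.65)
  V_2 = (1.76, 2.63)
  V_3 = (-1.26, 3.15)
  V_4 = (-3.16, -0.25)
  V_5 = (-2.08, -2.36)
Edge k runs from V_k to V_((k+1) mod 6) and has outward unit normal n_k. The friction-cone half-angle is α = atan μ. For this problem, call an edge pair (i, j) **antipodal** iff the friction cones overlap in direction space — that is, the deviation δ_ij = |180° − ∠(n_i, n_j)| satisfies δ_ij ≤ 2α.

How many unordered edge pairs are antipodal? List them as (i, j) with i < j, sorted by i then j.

α = atan 0.45 = 24.23°;  2α = 48.46°
n_0 = (+0.2265, -0.9740)
n_1 = (+0.9976, +0.0699)
n_2 = (+0.1697, +0.9855)
n_3 = (-0.8729, +0.4878)
n_4 = (-0.8902, -0.4556)
n_5 = (-0.4792, -0.8777)
  (0,1): δ = 99.08°  ·
  (0,2): δ = 22.86°  ✓
  (0,3): δ = 47.71°  ✓
  (0,4): δ = 104.01°  ·
  (0,5): δ = 138.27°  ·
  (1,2): δ = 103.78°  ·
  (1,3): δ = 33.21°  ✓
  (1,4): δ = 23.10°  ✓
  (1,5): δ = 57.36°  ·
  (2,3): δ = 109.43°  ·
  (2,4): δ = 53.12°  ·
  (2,5): δ = 18.87°  ✓
  (3,4): δ = 123.70°  ·
  (3,5): δ = 89.44°  ·
  (4,5): δ = 145.74°  ·
antipodal pairs: 5

count = 5; pairs: (0,2), (0,3), (1,3), (1,4), (2,5)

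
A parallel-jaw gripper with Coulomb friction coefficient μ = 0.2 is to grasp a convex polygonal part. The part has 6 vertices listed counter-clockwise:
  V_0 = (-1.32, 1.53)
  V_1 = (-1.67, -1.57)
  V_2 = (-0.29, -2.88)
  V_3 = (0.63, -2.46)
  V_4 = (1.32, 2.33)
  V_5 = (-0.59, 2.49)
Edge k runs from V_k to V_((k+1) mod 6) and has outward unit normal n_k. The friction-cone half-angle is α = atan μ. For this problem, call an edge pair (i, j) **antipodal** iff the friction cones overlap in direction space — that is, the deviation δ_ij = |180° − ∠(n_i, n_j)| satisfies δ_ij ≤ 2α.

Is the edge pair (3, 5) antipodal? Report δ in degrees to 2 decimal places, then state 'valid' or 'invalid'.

δ = 29.05°, invalid

α = atan 0.2 = 11.31°;  2α = 22.62°
edge 3: e_3 = (+0.69, +4.79);  n_3 = (+0.9898, -0.1426)
edge 5: e_5 = (-0.73, -0.96);  n_5 = (-0.7960, +0.6053)
∠(n_3, n_5) = 150.95°
δ = |180° − 150.95°| = 29.05°
29.05° > 2α = 22.62°  →  invalid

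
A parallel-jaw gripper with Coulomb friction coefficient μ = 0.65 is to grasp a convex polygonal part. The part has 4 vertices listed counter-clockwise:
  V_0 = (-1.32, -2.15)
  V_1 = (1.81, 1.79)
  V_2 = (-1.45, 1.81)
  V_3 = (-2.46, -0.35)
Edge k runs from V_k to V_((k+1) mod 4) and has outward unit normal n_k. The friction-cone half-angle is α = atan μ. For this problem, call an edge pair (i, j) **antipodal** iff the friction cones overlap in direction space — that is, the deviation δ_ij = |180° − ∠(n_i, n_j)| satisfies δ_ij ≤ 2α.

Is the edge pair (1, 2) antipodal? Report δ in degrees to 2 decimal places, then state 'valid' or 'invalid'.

δ = 114.71°, invalid

α = atan 0.65 = 33.02°;  2α = 66.05°
edge 1: e_1 = (-3.26, +0.02);  n_1 = (+0.0061, +1.0000)
edge 2: e_2 = (-1.01, -2.16);  n_2 = (-0.9059, +0.4236)
∠(n_1, n_2) = 65.29°
δ = |180° − 65.29°| = 114.71°
114.71° > 2α = 66.05°  →  invalid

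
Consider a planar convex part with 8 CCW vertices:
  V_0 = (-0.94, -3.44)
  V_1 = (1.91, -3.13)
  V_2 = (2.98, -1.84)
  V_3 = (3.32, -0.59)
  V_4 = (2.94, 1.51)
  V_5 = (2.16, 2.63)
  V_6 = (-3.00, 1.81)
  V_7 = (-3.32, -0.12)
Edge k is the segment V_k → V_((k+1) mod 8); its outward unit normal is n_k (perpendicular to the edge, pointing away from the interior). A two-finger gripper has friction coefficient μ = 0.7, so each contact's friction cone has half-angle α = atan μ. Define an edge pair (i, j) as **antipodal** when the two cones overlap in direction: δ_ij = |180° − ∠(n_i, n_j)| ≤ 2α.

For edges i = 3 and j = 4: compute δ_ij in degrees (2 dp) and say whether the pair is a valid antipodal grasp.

δ = 155.40°, invalid

α = atan 0.7 = 34.99°;  2α = 69.98°
edge 3: e_3 = (-0.38, +2.10);  n_3 = (+0.9840, +0.1781)
edge 4: e_4 = (-0.78, +1.12);  n_4 = (+0.8206, +0.5715)
∠(n_3, n_4) = 24.60°
δ = |180° − 24.60°| = 155.40°
155.40° > 2α = 69.98°  →  invalid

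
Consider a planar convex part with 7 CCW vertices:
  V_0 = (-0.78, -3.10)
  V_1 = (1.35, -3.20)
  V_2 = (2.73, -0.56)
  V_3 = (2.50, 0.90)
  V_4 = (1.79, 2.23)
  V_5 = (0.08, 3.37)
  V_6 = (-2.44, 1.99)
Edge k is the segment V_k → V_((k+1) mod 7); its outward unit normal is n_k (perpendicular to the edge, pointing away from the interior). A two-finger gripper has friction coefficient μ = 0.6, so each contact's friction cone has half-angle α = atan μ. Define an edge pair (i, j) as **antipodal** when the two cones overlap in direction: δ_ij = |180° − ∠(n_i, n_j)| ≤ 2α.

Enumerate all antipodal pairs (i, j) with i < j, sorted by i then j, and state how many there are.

α = atan 0.6 = 30.96°;  2α = 61.93°
n_0 = (-0.0469, -0.9989)
n_1 = (+0.8862, -0.4633)
n_2 = (+0.9878, +0.1556)
n_3 = (+0.8822, +0.4709)
n_4 = (+0.5547, +0.8321)
n_5 = (-0.4803, +0.8771)
n_6 = (-0.9507, -0.3101)
  (0,1): δ = 114.91°  ·
  (0,2): δ = 78.36°  ·
  (0,3): δ = 59.22°  ✓
  (0,4): δ = 31.00°  ✓
  (0,5): δ = 31.39°  ✓
  (0,6): δ = 110.75°  ·
  (1,2): δ = 143.45°  ·
  (1,3): δ = 124.31°  ·
  (1,4): δ = 96.09°  ·
  (1,5): δ = 33.70°  ✓
  (1,6): δ = 45.66°  ✓
  (2,3): δ = 160.86°  ·
  (2,4): δ = 132.64°  ·
  (2,5): δ = 70.25°  ·
  (2,6): δ = 9.11°  ✓
  (3,4): δ = 151.78°  ·
  (3,5): δ = 89.39°  ·
  (3,6): δ = 10.03°  ✓
  (4,5): δ = 117.60°  ·
  (4,6): δ = 38.25°  ✓
  (5,6): δ = 100.64°  ·
antipodal pairs: 8

count = 8; pairs: (0,3), (0,4), (0,5), (1,5), (1,6), (2,6), (3,6), (4,6)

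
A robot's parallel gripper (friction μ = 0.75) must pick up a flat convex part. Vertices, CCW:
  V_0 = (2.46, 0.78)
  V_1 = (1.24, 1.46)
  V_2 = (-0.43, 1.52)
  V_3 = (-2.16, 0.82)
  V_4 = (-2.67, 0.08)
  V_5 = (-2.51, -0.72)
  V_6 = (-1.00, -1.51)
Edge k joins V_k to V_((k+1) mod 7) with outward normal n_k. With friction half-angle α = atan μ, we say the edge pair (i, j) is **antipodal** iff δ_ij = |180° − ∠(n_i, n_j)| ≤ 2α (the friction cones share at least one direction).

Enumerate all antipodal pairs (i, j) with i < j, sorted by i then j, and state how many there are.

count = 9; pairs: (0,4), (0,5), (0,6), (1,5), (1,6), (2,5), (2,6), (3,6), (4,6)

α = atan 0.75 = 36.87°;  2α = 73.74°
n_0 = (+0.4869, +0.8735)
n_1 = (+0.0359, +0.9994)
n_2 = (-0.3751, +0.9270)
n_3 = (-0.8234, +0.5675)
n_4 = (-0.9806, -0.1961)
n_5 = (-0.4636, -0.8861)
n_6 = (+0.5519, -0.8339)
  (0,1): δ = 152.92°  ·
  (0,2): δ = 128.84°  ·
  (0,3): δ = 95.44°  ·
  (0,4): δ = 49.56°  ✓
  (0,5): δ = 1.52°  ✓
  (0,6): δ = 62.63°  ✓
  (1,2): δ = 155.91°  ·
  (1,3): δ = 122.52°  ·
  (1,4): δ = 76.63°  ·
  (1,5): δ = 25.56°  ✓
  (1,6): δ = 35.56°  ✓
  (2,3): δ = 146.60°  ·
  (2,4): δ = 100.72°  ·
  (2,5): δ = 49.65°  ✓
  (2,6): δ = 11.47°  ✓
  (3,4): δ = 134.12°  ·
  (3,5): δ = 83.04°  ·
  (3,6): δ = 21.93°  ✓
  (4,5): δ = 128.93°  ·
  (4,6): δ = 67.81°  ✓
  (5,6): δ = 118.88°  ·
antipodal pairs: 9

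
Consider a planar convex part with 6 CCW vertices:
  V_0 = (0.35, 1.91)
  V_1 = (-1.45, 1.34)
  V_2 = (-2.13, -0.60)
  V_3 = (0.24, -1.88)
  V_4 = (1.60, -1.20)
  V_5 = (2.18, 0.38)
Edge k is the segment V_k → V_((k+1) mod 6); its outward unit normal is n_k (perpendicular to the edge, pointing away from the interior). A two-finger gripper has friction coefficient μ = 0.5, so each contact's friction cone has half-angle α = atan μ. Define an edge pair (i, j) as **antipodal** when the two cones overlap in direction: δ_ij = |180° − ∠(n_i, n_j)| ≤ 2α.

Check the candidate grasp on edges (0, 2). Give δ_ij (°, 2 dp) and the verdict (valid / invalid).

α = atan 0.5 = 26.57°;  2α = 53.13°
edge 0: e_0 = (-1.80, -0.57);  n_0 = (-0.3019, +0.9533)
edge 2: e_2 = (+2.37, -1.28);  n_2 = (-0.4752, -0.8799)
∠(n_0, n_2) = 134.06°
δ = |180° − 134.06°| = 45.94°
45.94° ≤ 2α = 53.13°  →  valid

δ = 45.94°, valid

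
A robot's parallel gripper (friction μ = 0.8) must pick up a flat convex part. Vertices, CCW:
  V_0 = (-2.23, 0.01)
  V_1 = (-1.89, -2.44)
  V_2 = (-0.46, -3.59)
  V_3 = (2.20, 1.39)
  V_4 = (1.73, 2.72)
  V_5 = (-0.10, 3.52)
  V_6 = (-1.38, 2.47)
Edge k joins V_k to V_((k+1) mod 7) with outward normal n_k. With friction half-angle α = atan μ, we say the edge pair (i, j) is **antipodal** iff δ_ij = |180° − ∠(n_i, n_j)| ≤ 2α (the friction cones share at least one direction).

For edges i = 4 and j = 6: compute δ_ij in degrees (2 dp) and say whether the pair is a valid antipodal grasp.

α = atan 0.8 = 38.66°;  2α = 77.32°
edge 4: e_4 = (-1.83, +0.80);  n_4 = (+0.4006, +0.9163)
edge 6: e_6 = (-0.85, -2.46);  n_6 = (-0.9452, +0.3266)
∠(n_4, n_6) = 94.55°
δ = |180° − 94.55°| = 85.45°
85.45° > 2α = 77.32°  →  invalid

δ = 85.45°, invalid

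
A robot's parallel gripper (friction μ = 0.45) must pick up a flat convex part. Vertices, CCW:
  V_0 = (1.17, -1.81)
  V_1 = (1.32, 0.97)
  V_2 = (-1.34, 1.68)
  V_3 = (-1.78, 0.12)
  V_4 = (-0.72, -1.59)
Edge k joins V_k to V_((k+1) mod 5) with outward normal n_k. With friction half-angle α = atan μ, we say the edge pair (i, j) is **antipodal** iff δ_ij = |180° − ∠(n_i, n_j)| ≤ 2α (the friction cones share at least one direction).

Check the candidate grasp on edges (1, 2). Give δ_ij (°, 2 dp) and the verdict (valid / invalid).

δ = 90.81°, invalid

α = atan 0.45 = 24.23°;  2α = 48.46°
edge 1: e_1 = (-2.66, +0.71);  n_1 = (+0.2579, +0.9662)
edge 2: e_2 = (-0.44, -1.56);  n_2 = (-0.9624, +0.2715)
∠(n_1, n_2) = 89.19°
δ = |180° − 89.19°| = 90.81°
90.81° > 2α = 48.46°  →  invalid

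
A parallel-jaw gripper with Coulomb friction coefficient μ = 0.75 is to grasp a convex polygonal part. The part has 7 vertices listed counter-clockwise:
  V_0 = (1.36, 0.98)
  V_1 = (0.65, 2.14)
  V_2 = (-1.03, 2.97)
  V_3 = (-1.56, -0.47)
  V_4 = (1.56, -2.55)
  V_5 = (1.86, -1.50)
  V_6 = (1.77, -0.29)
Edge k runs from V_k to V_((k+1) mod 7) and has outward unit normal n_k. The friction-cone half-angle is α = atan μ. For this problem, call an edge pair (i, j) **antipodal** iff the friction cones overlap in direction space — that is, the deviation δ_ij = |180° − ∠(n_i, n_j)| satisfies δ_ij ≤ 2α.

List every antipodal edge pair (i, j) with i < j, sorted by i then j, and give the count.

α = atan 0.75 = 36.87°;  2α = 73.74°
n_0 = (+0.8529, +0.5220)
n_1 = (+0.4429, +0.8966)
n_2 = (-0.9883, +0.1523)
n_3 = (-0.5547, -0.8321)
n_4 = (+0.9615, -0.2747)
n_5 = (+0.9972, +0.0742)
n_6 = (+0.9516, +0.3072)
  (0,1): δ = 147.76°  ·
  (0,2): δ = 40.23°  ✓
  (0,3): δ = 24.84°  ✓
  (0,4): δ = 132.59°  ·
  (0,5): δ = 152.78°  ·
  (0,6): δ = 166.42°  ·
  (1,2): δ = 72.47°  ✓
  (1,3): δ = 7.40°  ✓
  (1,4): δ = 100.35°  ·
  (1,5): δ = 120.55°  ·
  (1,6): δ = 134.18°  ·
  (2,3): δ = 114.93°  ·
  (2,4): δ = 7.19°  ✓
  (2,5): δ = 13.01°  ✓
  (2,6): δ = 26.65°  ✓
  (3,4): δ = 72.26°  ✓
  (3,5): δ = 52.06°  ✓
  (3,6): δ = 38.42°  ✓
  (4,5): δ = 159.80°  ·
  (4,6): δ = 146.16°  ·
  (5,6): δ = 166.36°  ·
antipodal pairs: 10

count = 10; pairs: (0,2), (0,3), (1,2), (1,3), (2,4), (2,5), (2,6), (3,4), (3,5), (3,6)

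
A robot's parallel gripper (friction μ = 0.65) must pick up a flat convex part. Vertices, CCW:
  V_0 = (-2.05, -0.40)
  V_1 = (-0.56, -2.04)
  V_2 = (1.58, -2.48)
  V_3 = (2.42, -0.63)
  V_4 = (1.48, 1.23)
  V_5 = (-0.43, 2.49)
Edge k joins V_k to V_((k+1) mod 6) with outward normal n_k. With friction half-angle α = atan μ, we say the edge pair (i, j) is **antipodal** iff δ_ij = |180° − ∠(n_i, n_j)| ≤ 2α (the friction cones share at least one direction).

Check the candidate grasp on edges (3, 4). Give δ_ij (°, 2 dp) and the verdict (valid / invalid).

α = atan 0.65 = 33.02°;  2α = 66.05°
edge 3: e_3 = (-0.94, +1.86);  n_3 = (+0.8925, +0.4510)
edge 4: e_4 = (-1.91, +1.26);  n_4 = (+0.5507, +0.8347)
∠(n_3, n_4) = 29.78°
δ = |180° − 29.78°| = 150.22°
150.22° > 2α = 66.05°  →  invalid

δ = 150.22°, invalid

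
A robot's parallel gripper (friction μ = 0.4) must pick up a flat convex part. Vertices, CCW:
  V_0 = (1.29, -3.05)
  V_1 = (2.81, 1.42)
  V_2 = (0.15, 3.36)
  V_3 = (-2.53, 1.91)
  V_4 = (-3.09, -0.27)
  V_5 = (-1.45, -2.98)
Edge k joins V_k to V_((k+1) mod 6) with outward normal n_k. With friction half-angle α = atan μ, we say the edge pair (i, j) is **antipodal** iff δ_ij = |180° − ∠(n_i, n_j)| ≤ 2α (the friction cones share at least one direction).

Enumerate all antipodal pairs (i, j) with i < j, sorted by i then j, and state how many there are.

α = atan 0.4 = 21.80°;  2α = 43.60°
n_0 = (+0.9468, -0.3219)
n_1 = (+0.5893, +0.8079)
n_2 = (-0.4759, +0.8795)
n_3 = (-0.9686, +0.2488)
n_4 = (-0.8555, -0.5177)
n_5 = (-0.0255, -0.9997)
  (0,1): δ = 107.32°  ·
  (0,2): δ = 42.80°  ✓
  (0,3): δ = 4.37°  ✓
  (0,4): δ = 49.96°  ·
  (0,5): δ = 107.32°  ·
  (1,2): δ = 115.48°  ·
  (1,3): δ = 68.30°  ·
  (1,4): δ = 22.71°  ✓
  (1,5): δ = 34.64°  ✓
  (2,3): δ = 132.82°  ·
  (2,4): δ = 87.23°  ·
  (2,5): δ = 29.88°  ✓
  (3,4): δ = 134.41°  ·
  (3,5): δ = 77.06°  ·
  (4,5): δ = 122.64°  ·
antipodal pairs: 5

count = 5; pairs: (0,2), (0,3), (1,4), (1,5), (2,5)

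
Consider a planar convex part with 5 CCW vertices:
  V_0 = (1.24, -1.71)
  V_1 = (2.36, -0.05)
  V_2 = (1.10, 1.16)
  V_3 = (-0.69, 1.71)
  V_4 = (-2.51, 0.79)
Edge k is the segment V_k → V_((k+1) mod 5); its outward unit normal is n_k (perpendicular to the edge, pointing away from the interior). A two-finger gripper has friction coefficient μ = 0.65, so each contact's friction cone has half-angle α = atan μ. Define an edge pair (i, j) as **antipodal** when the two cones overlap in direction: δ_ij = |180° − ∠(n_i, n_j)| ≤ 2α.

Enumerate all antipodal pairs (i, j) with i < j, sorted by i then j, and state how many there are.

α = atan 0.65 = 33.02°;  2α = 66.05°
n_0 = (+0.8290, -0.5593)
n_1 = (+0.6927, +0.7213)
n_2 = (+0.2937, +0.9559)
n_3 = (-0.4511, +0.8925)
n_4 = (-0.5547, -0.8321)
  (0,1): δ = 99.83°  ·
  (0,2): δ = 73.07°  ·
  (0,3): δ = 29.18°  ✓
  (0,4): δ = 90.32°  ·
  (1,2): δ = 153.24°  ·
  (1,3): δ = 109.34°  ·
  (1,4): δ = 10.15°  ✓
  (2,3): δ = 136.10°  ·
  (2,4): δ = 16.61°  ✓
  (3,4): δ = 60.51°  ✓
antipodal pairs: 4

count = 4; pairs: (0,3), (1,4), (2,4), (3,4)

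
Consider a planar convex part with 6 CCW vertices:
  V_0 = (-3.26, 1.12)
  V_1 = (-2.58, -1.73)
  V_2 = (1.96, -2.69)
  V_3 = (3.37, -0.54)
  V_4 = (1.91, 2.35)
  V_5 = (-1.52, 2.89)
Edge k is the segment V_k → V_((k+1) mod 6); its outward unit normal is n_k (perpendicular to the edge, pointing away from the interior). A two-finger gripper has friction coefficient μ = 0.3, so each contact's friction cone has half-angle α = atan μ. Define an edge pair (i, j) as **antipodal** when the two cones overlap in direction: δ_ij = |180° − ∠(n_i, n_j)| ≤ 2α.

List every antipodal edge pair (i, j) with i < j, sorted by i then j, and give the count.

α = atan 0.3 = 16.70°;  2α = 33.40°
n_0 = (-0.9727, -0.2321)
n_1 = (-0.2069, -0.9784)
n_2 = (+0.8362, -0.5484)
n_3 = (+0.8926, +0.4509)
n_4 = (+0.1555, +0.9878)
n_5 = (-0.7131, +0.7010)
  (0,1): δ = 115.36°  ·
  (0,2): δ = 46.68°  ·
  (0,3): δ = 13.38°  ✓
  (0,4): δ = 67.63°  ·
  (0,5): δ = 122.07°  ·
  (1,2): δ = 111.32°  ·
  (1,3): δ = 51.26°  ·
  (1,4): δ = 2.99°  ✓
  (1,5): δ = 57.43°  ·
  (2,3): δ = 119.94°  ·
  (2,4): δ = 65.69°  ·
  (2,5): δ = 11.25°  ✓
  (3,4): δ = 125.75°  ·
  (3,5): δ = 71.31°  ·
  (4,5): δ = 125.56°  ·
antipodal pairs: 3

count = 3; pairs: (0,3), (1,4), (2,5)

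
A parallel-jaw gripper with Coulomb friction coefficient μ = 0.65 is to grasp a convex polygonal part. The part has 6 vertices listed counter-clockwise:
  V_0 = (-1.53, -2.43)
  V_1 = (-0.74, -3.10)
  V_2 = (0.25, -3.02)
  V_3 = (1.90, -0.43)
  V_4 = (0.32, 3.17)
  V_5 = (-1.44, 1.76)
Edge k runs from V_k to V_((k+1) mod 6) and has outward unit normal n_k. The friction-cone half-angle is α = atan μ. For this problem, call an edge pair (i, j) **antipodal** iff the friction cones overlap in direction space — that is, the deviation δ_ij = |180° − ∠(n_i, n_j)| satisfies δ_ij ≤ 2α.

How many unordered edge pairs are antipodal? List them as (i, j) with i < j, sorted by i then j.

count = 5; pairs: (0,3), (1,4), (2,4), (2,5), (3,5)

α = atan 0.65 = 33.02°;  2α = 66.05°
n_0 = (-0.6468, -0.7627)
n_1 = (+0.0805, -0.9968)
n_2 = (+0.8434, -0.5373)
n_3 = (+0.9157, +0.4019)
n_4 = (-0.6252, +0.7804)
n_5 = (-0.9998, +0.0215)
  (0,1): δ = 135.08°  ·
  (0,2): δ = 82.20°  ·
  (0,3): δ = 26.00°  ✓
  (0,4): δ = 79.00°  ·
  (0,5): δ = 129.07°  ·
  (1,2): δ = 127.12°  ·
  (1,3): δ = 70.92°  ·
  (1,4): δ = 34.08°  ✓
  (1,5): δ = 84.15°  ·
  (2,3): δ = 123.80°  ·
  (2,4): δ = 18.80°  ✓
  (2,5): δ = 31.27°  ✓
  (3,4): δ = 75.00°  ·
  (3,5): δ = 24.93°  ✓
  (4,5): δ = 129.93°  ·
antipodal pairs: 5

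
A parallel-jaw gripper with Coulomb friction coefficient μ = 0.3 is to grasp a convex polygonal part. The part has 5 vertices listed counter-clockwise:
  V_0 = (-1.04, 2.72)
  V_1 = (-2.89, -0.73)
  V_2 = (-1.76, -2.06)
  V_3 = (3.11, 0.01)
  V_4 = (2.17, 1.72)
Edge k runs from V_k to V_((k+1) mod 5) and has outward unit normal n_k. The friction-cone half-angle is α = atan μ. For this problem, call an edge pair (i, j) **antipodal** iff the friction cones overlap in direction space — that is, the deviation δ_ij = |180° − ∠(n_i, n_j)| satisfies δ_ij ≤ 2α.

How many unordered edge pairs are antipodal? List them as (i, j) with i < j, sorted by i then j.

α = atan 0.3 = 16.70°;  2α = 33.40°
n_0 = (-0.8813, +0.4726)
n_1 = (-0.7621, -0.6475)
n_2 = (+0.3912, -0.9203)
n_3 = (+0.8763, +0.4817)
n_4 = (+0.2974, +0.9547)
  (0,1): δ = 111.45°  ·
  (0,2): δ = 38.77°  ·
  (0,3): δ = 57.00°  ·
  (0,4): δ = 100.90°  ·
  (1,2): δ = 107.32°  ·
  (1,3): δ = 11.55°  ✓
  (1,4): δ = 32.34°  ✓
  (2,3): δ = 84.23°  ·
  (2,4): δ = 40.33°  ·
  (3,4): δ = 136.10°  ·
antipodal pairs: 2

count = 2; pairs: (1,3), (1,4)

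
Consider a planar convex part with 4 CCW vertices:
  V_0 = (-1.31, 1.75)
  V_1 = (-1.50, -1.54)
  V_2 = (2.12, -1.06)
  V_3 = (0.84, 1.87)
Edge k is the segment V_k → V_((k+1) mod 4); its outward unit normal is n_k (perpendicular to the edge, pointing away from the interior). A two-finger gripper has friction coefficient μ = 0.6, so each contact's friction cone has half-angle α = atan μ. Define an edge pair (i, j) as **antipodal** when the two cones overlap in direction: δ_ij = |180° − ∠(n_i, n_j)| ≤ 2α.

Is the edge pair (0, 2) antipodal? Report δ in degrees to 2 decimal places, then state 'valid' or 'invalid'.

α = atan 0.6 = 30.96°;  2α = 61.93°
edge 0: e_0 = (-0.19, -3.29);  n_0 = (-0.9983, +0.0577)
edge 2: e_2 = (-1.28, +2.93);  n_2 = (+0.9164, +0.4003)
∠(n_0, n_2) = 153.10°
δ = |180° − 153.10°| = 26.90°
26.90° ≤ 2α = 61.93°  →  valid

δ = 26.90°, valid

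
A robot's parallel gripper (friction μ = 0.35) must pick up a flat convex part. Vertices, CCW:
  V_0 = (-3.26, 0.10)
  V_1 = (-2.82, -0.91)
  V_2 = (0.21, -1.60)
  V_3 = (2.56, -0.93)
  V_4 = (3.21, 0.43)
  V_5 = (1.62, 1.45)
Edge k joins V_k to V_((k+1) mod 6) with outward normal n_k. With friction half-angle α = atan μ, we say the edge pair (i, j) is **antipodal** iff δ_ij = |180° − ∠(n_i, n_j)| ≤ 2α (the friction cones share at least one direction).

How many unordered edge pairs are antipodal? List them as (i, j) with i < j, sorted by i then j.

α = atan 0.35 = 19.29°;  2α = 38.58°
n_0 = (-0.9168, -0.3994)
n_1 = (-0.2220, -0.9750)
n_2 = (+0.2742, -0.9617)
n_3 = (+0.9022, -0.4312)
n_4 = (+0.5400, +0.8417)
n_5 = (-0.2666, +0.9638)
  (0,1): δ = 126.37°  ·
  (0,2): δ = 97.63°  ·
  (0,3): δ = 49.09°  ·
  (0,4): δ = 33.78°  ✓
  (0,5): δ = 81.92°  ·
  (1,2): δ = 151.26°  ·
  (1,3): δ = 102.72°  ·
  (1,4): δ = 19.85°  ✓
  (1,5): δ = 28.29°  ✓
  (2,3): δ = 131.46°  ·
  (2,4): δ = 48.59°  ·
  (2,5): δ = 0.45°  ✓
  (3,4): δ = 97.14°  ·
  (3,5): δ = 48.99°  ·
  (4,5): δ = 131.86°  ·
antipodal pairs: 4

count = 4; pairs: (0,4), (1,4), (1,5), (2,5)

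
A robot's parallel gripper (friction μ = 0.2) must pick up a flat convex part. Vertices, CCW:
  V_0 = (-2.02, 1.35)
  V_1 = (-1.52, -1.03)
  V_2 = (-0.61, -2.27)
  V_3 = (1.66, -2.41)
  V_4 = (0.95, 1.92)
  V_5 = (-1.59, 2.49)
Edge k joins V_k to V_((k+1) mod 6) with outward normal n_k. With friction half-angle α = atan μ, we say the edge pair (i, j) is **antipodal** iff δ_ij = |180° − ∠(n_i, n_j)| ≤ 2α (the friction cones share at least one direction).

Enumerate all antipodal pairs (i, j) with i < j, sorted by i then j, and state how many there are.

count = 2; pairs: (0,3), (2,4)

α = atan 0.2 = 11.31°;  2α = 22.62°
n_0 = (-0.9786, -0.2056)
n_1 = (-0.8062, -0.5916)
n_2 = (-0.0616, -0.9981)
n_3 = (+0.9868, +0.1618)
n_4 = (+0.2190, +0.9757)
n_5 = (-0.9357, +0.3529)
  (0,1): δ = 155.59°  ·
  (0,2): δ = 105.39°  ·
  (0,3): δ = 2.55°  ✓
  (0,4): δ = 65.49°  ·
  (0,5): δ = 147.47°  ·
  (1,2): δ = 129.80°  ·
  (1,3): δ = 26.96°  ·
  (1,4): δ = 41.08°  ·
  (1,5): δ = 123.06°  ·
  (2,3): δ = 77.16°  ·
  (2,4): δ = 9.12°  ✓
  (2,5): δ = 72.86°  ·
  (3,4): δ = 111.96°  ·
  (3,5): δ = 29.98°  ·
  (4,5): δ = 98.02°  ·
antipodal pairs: 2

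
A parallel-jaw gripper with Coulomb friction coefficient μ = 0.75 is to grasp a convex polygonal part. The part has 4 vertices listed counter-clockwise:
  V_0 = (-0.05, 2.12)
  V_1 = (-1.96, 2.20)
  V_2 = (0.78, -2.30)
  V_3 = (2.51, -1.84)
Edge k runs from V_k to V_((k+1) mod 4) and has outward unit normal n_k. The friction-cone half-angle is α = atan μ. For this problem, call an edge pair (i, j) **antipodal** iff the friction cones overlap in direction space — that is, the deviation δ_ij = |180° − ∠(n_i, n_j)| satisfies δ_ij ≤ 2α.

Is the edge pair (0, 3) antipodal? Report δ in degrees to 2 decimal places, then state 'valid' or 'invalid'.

α = atan 0.75 = 36.87°;  2α = 73.74°
edge 0: e_0 = (-1.91, +0.08);  n_0 = (+0.0418, +0.9991)
edge 3: e_3 = (-2.56, +3.96);  n_3 = (+0.8398, +0.5429)
∠(n_0, n_3) = 54.72°
δ = |180° − 54.72°| = 125.28°
125.28° > 2α = 73.74°  →  invalid

δ = 125.28°, invalid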